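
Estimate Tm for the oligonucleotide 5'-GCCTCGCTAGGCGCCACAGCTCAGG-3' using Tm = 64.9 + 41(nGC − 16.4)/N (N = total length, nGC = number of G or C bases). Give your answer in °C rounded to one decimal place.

67.5°C

Base counts: A=4, T=3, G=8, C=10; G+C = 18, N = 25.
Tm = 64.9 + 41·(18 − 16.4)/25 = 64.9 + 65.60/25 = 67.5°C.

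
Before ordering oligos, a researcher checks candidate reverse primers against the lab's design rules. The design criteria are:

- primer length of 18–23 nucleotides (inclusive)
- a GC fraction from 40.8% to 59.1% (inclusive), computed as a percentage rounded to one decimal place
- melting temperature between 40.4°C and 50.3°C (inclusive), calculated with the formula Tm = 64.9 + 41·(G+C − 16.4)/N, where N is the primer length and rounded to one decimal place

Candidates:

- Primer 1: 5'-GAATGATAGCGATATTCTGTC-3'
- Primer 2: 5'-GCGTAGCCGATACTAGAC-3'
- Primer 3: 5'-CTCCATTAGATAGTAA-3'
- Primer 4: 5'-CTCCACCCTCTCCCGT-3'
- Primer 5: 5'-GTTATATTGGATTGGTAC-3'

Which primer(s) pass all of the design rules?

Primer 2 only.

Primer 1 (21 nt, A=6 T=7 G=5 C=3): length 21 ✓; GC 8/21 = 38.1%, outside 40.8–59.1% ✗; Tm = 64.9 + 41·(8 − 16.4)/21 = 48.5°C ✓ — fails.
Primer 2 (18 nt, A=5 T=3 G=5 C=5): length 18 ✓; GC 10/18 = 55.6% ✓; Tm = 64.9 + 41·(10 − 16.4)/18 = 50.3°C ✓ — passes.
Primer 3 (16 nt, A=6 T=5 G=2 C=3): length 16, outside 18–23 ✗; GC 5/16 = 31.3%, outside 40.8–59.1% ✗; Tm = 64.9 + 41·(5 − 16.4)/16 = 35.7°C, outside 40.4–50.3°C ✗ — fails.
Primer 4 (16 nt, A=1 T=4 G=1 C=10): length 16, outside 18–23 ✗; GC 11/16 = 68.8%, outside 40.8–59.1% ✗; Tm = 64.9 + 41·(11 − 16.4)/16 = 51.1°C, outside 40.4–50.3°C ✗ — fails.
Primer 5 (18 nt, A=4 T=8 G=5 C=1): length 18 ✓; GC 6/18 = 33.3%, outside 40.8–59.1% ✗; Tm = 64.9 + 41·(6 − 16.4)/18 = 41.2°C ✓ — fails.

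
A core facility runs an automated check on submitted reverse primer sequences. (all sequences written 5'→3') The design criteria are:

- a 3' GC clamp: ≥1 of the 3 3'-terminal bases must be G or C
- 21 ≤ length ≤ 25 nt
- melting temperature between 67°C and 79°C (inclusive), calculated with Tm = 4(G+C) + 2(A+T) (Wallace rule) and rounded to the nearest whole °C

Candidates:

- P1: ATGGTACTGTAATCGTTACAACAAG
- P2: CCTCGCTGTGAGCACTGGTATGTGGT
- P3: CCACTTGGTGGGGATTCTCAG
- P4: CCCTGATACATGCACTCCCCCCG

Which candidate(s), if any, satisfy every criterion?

P1 and P4.

P1 (25 nt, A=9 T=7 G=5 C=4): 3' end AAG has 1 G/C ✓; length 25 ✓; Tm = 2·16 + 4·9 = 68°C ✓ — passes.
P2 (26 nt, A=3 T=8 G=9 C=6): 3' end GGT has 2 G/C ✓; length 26, outside 21–25 ✗; Tm = 2·11 + 4·15 = 82°C, outside 67–79°C ✗ — fails.
P3 (21 nt, A=3 T=6 G=7 C=5): 3' end CAG has 2 G/C ✓; length 21 ✓; Tm = 2·9 + 4·12 = 66°C, outside 67–79°C ✗ — fails.
P4 (23 nt, A=4 T=4 G=3 C=12): 3' end CCG has 3 G/C ✓; length 23 ✓; Tm = 2·8 + 4·15 = 76°C ✓ — passes.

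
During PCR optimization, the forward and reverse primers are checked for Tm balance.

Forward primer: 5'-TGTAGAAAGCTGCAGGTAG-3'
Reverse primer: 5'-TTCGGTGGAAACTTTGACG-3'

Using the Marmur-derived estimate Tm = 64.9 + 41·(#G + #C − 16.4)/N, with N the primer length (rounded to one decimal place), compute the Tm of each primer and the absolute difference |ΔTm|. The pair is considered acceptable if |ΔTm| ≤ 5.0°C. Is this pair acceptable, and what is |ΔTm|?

Forward: G+C = 9, N = 19 → Tm = 64.9 + 41·(9 − 16.4)/19 = 48.9°C.
Reverse: G+C = 9, N = 19 → Tm = 64.9 + 41·(9 − 16.4)/19 = 48.9°C.
|ΔTm| = |48.9 − 48.9| = 0.0°C, ≤ 5.0°C.

|ΔTm| = 0.0°C; the pair is acceptable.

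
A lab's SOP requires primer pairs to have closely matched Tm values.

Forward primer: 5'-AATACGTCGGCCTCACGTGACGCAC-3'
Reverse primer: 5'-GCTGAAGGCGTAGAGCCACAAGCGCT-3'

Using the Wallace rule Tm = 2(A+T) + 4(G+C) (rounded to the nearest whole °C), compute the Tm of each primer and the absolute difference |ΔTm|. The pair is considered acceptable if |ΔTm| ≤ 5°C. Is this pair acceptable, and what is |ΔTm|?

|ΔTm| = 4°C; the pair is acceptable.

Forward: A=6 T=4 G=6 C=9 → Tm = 2·10 + 4·15 = 80°C.
Reverse: A=7 T=3 G=9 C=7 → Tm = 2·10 + 4·16 = 84°C.
|ΔTm| = |80 − 84| = 4°C, ≤ 5°C.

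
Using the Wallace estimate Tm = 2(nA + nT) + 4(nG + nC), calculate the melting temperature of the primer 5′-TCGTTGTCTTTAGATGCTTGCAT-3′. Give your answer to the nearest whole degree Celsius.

Base counts: A=3, T=11, G=5, C=4 (length 23).
Tm = 2·(3+11) + 4·(5+4) = 2·14 + 4·9 = 28 + 36 = 64°C.

64°C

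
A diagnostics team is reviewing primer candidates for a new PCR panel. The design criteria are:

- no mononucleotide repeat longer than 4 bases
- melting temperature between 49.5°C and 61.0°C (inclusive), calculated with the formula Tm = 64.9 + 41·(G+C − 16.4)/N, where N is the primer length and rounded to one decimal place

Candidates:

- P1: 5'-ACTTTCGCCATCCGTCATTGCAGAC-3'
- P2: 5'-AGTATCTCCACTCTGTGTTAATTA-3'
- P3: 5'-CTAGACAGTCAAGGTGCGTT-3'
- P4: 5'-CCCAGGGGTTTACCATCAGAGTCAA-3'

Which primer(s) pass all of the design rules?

P1, P2, P3 and P4.

P1 (25 nt, A=5 T=7 G=4 C=9): longest run = 3 ✓; Tm = 64.9 + 41·(13 − 16.4)/25 = 59.3°C ✓ — passes.
P2 (24 nt, A=6 T=10 G=3 C=5): longest run = 2 ✓; Tm = 64.9 + 41·(8 − 16.4)/24 = 50.6°C ✓ — passes.
P3 (20 nt, A=5 T=5 G=6 C=4): longest run = 2 ✓; Tm = 64.9 + 41·(10 − 16.4)/20 = 51.8°C ✓ — passes.
P4 (25 nt, A=7 T=5 G=6 C=7): longest run = 4 ✓; Tm = 64.9 + 41·(13 − 16.4)/25 = 59.3°C ✓ — passes.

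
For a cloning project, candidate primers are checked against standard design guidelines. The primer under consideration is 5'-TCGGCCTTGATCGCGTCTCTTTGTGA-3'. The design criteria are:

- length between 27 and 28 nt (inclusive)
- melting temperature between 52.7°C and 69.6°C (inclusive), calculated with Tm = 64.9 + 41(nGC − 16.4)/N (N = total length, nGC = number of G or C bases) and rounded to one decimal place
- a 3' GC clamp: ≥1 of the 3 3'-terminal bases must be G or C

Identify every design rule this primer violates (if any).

Fails: length.

Base counts: A=2, T=10, G=7, C=7 (length 26).
length: length 26, outside 27–28 ✗
Tm: Tm = 64.9 + 41·(14 − 16.4)/26 = 61.1°C ✓
GC clamp: 3' end TGA has 1 G/C ✓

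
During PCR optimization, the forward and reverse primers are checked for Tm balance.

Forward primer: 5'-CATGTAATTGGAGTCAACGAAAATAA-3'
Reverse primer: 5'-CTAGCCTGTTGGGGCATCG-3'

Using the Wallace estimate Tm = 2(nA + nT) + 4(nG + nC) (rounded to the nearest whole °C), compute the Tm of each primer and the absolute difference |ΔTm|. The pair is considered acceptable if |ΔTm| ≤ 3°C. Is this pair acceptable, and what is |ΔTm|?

|ΔTm| = 6°C; the pair is not acceptable.

Forward: A=12 T=6 G=5 C=3 → Tm = 2·18 + 4·8 = 68°C.
Reverse: A=2 T=5 G=7 C=5 → Tm = 2·7 + 4·12 = 62°C.
|ΔTm| = |68 − 62| = 6°C, > 3°C.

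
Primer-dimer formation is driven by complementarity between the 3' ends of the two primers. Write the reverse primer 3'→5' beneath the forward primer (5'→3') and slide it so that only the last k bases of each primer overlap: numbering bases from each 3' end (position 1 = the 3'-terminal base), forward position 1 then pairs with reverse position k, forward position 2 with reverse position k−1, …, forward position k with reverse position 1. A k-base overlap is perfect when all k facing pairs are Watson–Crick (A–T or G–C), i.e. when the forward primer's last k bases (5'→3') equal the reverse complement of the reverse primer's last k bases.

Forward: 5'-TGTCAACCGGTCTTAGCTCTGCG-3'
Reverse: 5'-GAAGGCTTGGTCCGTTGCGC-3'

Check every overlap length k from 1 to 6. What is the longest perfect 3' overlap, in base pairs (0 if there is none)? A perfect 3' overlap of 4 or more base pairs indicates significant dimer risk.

Longest perfect overlap: 3 complementary base pairs; below the dimer-risk threshold (threshold 4).

Last 6 bases (5'→3') — forward …TCTGCG, reverse …TTGCGC.
Reverse complement of the reverse primer's last 6 bases: GCGCAA; its first k bases are the reverse complement of the reverse primer's last k bases, so a perfect k-base overlap needs the forward primer's last k bases to equal them.
Comparing (forward last k vs required): k=1: G vs G ✓; k=2: CG vs GC ✗; k=3: GCG vs GCG ✓; k=4: TGCG vs GCGC ✗; k=5: CTGCG vs GCGCA ✗; k=6: TCTGCG vs GCGCAA ✗.
Perfect overlaps at k = 1, 3; the largest is 3.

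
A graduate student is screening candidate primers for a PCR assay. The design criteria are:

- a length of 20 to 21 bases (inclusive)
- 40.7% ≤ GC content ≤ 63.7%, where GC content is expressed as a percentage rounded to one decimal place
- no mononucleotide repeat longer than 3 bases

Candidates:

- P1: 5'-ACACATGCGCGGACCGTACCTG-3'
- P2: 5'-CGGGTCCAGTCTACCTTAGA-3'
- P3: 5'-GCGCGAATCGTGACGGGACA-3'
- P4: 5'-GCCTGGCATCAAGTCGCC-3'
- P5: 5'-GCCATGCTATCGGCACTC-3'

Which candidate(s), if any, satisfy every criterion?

P1 (22 nt, A=5 T=3 G=6 C=8): length 22, outside 20–21 ✗; GC 14/22 = 63.6% ✓; longest run = 2 ✓ — fails.
P2 (20 nt, A=4 T=5 G=5 C=6): length 20 ✓; GC 11/20 = 55.0% ✓; longest run = 3 ✓ — passes.
P3 (20 nt, A=5 T=2 G=8 C=5): length 20 ✓; GC 13/20 = 65.0%, outside 40.7–63.7% ✗; longest run = 3 ✓ — fails.
P4 (18 nt, A=3 T=3 G=5 C=7): length 18, outside 20–21 ✗; GC 12/18 = 66.7%, outside 40.7–63.7% ✗; longest run = 2 ✓ — fails.
P5 (18 nt, A=3 T=4 G=4 C=7): length 18, outside 20–21 ✗; GC 11/18 = 61.1% ✓; longest run = 2 ✓ — fails.

P2 only.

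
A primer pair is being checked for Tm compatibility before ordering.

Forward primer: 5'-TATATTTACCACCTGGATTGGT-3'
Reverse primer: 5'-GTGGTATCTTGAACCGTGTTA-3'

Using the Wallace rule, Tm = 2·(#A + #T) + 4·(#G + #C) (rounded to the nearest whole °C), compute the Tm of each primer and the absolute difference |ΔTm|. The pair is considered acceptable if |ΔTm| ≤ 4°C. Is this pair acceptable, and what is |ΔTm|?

|ΔTm| = 0°C; the pair is acceptable.

Forward: A=5 T=9 G=4 C=4 → Tm = 2·14 + 4·8 = 60°C.
Reverse: A=4 T=8 G=6 C=3 → Tm = 2·12 + 4·9 = 60°C.
|ΔTm| = |60 − 60| = 0°C, ≤ 4°C.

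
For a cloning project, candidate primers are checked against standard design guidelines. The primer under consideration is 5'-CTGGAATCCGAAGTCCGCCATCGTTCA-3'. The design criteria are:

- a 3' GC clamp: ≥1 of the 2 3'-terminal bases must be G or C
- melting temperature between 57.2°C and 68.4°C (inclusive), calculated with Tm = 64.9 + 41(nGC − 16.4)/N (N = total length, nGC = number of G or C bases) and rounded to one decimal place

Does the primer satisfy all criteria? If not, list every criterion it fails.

Meets all criteria.

Base counts: A=6, T=6, G=6, C=9 (length 27).
GC clamp: 3' end CA has 1 G/C ✓
Tm: Tm = 64.9 + 41·(15 − 16.4)/27 = 62.8°C ✓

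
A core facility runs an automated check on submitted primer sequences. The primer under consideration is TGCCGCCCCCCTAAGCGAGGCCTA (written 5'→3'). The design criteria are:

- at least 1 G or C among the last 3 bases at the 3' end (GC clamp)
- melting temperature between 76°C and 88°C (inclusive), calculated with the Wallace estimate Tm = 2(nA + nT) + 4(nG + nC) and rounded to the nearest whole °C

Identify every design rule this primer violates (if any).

Meets all criteria.

Base counts: A=4, T=3, G=6, C=11 (length 24).
GC clamp: 3' end CTA has 1 G/C ✓
Tm: Tm = 2·7 + 4·17 = 82°C ✓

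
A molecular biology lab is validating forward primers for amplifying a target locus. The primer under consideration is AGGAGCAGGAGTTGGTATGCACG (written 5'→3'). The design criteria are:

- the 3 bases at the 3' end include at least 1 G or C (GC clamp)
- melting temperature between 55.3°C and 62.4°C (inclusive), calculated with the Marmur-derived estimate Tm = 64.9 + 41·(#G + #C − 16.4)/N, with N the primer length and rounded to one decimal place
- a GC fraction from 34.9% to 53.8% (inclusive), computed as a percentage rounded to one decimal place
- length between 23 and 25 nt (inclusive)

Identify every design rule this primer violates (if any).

Base counts: A=6, T=4, G=10, C=3 (length 23).
GC clamp: 3' end ACG has 2 G/C ✓
Tm: Tm = 64.9 + 41·(13 − 16.4)/23 = 58.8°C ✓
GC content: GC 13/23 = 56.5%, outside 34.9–53.8% ✗
length: length 23 ✓

Fails: GC content.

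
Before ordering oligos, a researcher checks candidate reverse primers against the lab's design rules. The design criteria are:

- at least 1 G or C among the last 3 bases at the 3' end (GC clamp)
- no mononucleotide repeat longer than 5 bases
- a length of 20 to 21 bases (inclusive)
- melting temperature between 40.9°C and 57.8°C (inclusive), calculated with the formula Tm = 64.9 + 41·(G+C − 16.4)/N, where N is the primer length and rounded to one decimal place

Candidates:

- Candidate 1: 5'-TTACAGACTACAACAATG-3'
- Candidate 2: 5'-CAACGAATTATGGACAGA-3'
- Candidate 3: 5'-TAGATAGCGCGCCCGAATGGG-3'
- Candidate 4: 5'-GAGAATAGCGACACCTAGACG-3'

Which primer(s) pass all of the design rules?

Candidate 4 only.

Candidate 1 (18 nt, A=8 T=4 G=2 C=4): 3' end ATG has 1 G/C ✓; longest run = 2 ✓; length 18, outside 20–21 ✗; Tm = 64.9 + 41·(6 − 16.4)/18 = 41.2°C ✓ — fails.
Candidate 2 (18 nt, A=8 T=3 G=4 C=3): 3' end AGA has 1 G/C ✓; longest run = 2 ✓; length 18, outside 20–21 ✗; Tm = 64.9 + 41·(7 − 16.4)/18 = 43.5°C ✓ — fails.
Candidate 3 (21 nt, A=5 T=3 G=8 C=5): 3' end GGG has 3 G/C ✓; longest run = 3 ✓; length 21 ✓; Tm = 64.9 + 41·(13 − 16.4)/21 = 58.3°C, outside 40.9–57.8°C ✗ — fails.
Candidate 4 (21 nt, A=8 T=2 G=6 C=5): 3' end ACG has 2 G/C ✓; longest run = 2 ✓; length 21 ✓; Tm = 64.9 + 41·(11 − 16.4)/21 = 54.4°C ✓ — passes.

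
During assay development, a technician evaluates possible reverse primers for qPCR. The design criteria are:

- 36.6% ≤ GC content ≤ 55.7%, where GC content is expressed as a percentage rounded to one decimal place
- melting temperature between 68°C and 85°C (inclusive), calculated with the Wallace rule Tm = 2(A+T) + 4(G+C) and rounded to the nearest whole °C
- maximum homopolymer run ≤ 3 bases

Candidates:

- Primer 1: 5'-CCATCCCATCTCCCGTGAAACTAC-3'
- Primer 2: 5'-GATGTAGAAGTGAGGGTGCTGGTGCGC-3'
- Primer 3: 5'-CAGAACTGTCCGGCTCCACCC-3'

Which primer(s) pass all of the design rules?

Primer 1 (24 nt, A=6 T=5 G=2 C=11): GC 13/24 = 54.2% ✓; Tm = 2·11 + 4·13 = 74°C ✓; longest run = 3 ✓ — passes.
Primer 2 (27 nt, A=5 T=6 G=13 C=3): GC 16/27 = 59.3%, outside 36.6–55.7% ✗; Tm = 2·11 + 4·16 = 86°C, outside 68–85°C ✗; longest run = 3 ✓ — fails.
Primer 3 (21 nt, A=4 T=3 G=4 C=10): GC 14/21 = 66.7%, outside 36.6–55.7% ✗; Tm = 2·7 + 4·14 = 70°C ✓; longest run = 3 ✓ — fails.

Primer 1 only.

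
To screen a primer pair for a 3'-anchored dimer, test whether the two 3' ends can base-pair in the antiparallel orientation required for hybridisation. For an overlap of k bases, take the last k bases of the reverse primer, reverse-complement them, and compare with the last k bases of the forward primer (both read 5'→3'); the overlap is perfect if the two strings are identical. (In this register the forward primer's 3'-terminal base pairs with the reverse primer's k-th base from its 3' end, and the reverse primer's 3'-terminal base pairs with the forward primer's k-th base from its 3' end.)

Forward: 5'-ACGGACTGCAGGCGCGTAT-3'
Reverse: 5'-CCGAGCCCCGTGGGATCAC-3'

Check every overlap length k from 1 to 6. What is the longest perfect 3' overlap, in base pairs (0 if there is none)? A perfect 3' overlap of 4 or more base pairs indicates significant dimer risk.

Last 6 bases (5'→3') — forward …GCGTAT, reverse …GATCAC.
Reverse complement of the reverse primer's last 6 bases: GTGATC; its first k bases are the reverse complement of the reverse primer's last k bases, so a perfect k-base overlap needs the forward primer's last k bases to equal them.
Comparing (forward last k vs required): k=1: T vs G ✗; k=2: AT vs GT ✗; k=3: TAT vs GTG ✗; k=4: GTAT vs GTGA ✗; k=5: CGTAT vs GTGAT ✗; k=6: GCGTAT vs GTGATC ✗.
No overlap length from 1 to 6 is perfect, so the longest perfect 3' overlap is 0.

Longest perfect overlap: 0 complementary base pairs; below the dimer-risk threshold (threshold 4).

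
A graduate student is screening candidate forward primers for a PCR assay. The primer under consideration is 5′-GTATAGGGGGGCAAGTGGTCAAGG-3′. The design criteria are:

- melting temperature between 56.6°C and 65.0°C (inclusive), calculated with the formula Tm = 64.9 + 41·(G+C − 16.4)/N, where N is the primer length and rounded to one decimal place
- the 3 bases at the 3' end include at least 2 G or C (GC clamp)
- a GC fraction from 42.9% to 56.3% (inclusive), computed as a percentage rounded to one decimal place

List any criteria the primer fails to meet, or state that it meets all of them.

Fails: GC content.

Base counts: A=6, T=4, G=12, C=2 (length 24).
Tm: Tm = 64.9 + 41·(14 − 16.4)/24 = 60.8°C ✓
GC clamp: 3' end AGG has 2 G/C ✓
GC content: GC 14/24 = 58.3%, outside 42.9–56.3% ✗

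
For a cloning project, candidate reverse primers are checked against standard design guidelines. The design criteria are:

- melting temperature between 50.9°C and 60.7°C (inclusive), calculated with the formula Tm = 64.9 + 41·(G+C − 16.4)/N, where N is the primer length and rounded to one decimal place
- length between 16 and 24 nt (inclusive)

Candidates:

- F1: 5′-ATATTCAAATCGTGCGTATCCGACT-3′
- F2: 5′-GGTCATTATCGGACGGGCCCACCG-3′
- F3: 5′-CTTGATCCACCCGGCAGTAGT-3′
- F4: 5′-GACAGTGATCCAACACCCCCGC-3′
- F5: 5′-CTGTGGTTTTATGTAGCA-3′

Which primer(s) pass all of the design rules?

F3 and F4.

F1 (25 nt, A=7 T=8 G=4 C=6): Tm = 64.9 + 41·(10 − 16.4)/25 = 54.4°C ✓; length 25, outside 16–24 ✗ — fails.
F2 (24 nt, A=4 T=4 G=8 C=8): Tm = 64.9 + 41·(16 − 16.4)/24 = 64.2°C, outside 50.9–60.7°C ✗; length 24 ✓ — fails.
F3 (21 nt, A=4 T=5 G=5 C=7): Tm = 64.9 + 41·(12 − 16.4)/21 = 56.3°C ✓; length 21 ✓ — passes.
F4 (22 nt, A=6 T=2 G=4 C=10): Tm = 64.9 + 41·(14 − 16.4)/22 = 60.4°C ✓; length 22 ✓ — passes.
F5 (18 nt, A=3 T=8 G=5 C=2): Tm = 64.9 + 41·(7 − 16.4)/18 = 43.5°C, outside 50.9–60.7°C ✗; length 18 ✓ — fails.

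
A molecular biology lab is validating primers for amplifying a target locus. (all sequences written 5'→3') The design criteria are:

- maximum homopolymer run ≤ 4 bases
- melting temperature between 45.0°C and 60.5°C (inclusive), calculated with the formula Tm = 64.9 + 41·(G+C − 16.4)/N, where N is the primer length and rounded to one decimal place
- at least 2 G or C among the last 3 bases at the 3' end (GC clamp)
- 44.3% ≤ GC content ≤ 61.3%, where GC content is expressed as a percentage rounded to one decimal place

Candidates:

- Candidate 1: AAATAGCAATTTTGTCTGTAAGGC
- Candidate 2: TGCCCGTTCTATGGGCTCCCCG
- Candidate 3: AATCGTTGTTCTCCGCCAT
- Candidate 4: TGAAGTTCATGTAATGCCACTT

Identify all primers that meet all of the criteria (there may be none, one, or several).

Candidate 1 (24 nt, A=8 T=8 G=5 C=3): longest run = 4 ✓; Tm = 64.9 + 41·(8 − 16.4)/24 = 50.6°C ✓; 3' end GGC has 3 G/C ✓; GC 8/24 = 33.3%, outside 44.3–61.3% ✗ — fails.
Candidate 2 (22 nt, A=1 T=6 G=6 C=9): longest run = 4 ✓; Tm = 64.9 + 41·(15 − 16.4)/22 = 62.3°C, outside 45.0–60.5°C ✗; 3' end CCG has 3 G/C ✓; GC 15/22 = 68.2%, outside 44.3–61.3% ✗ — fails.
Candidate 3 (19 nt, A=3 T=7 G=3 C=6): longest run = 2 ✓; Tm = 64.9 + 41·(9 − 16.4)/19 = 48.9°C ✓; 3' end CAT has 1 G/C, need ≥2 ✗; GC 9/19 = 47.4% ✓ — fails.
Candidate 4 (22 nt, A=6 T=8 G=4 C=4): longest run = 2 ✓; Tm = 64.9 + 41·(8 − 16.4)/22 = 49.2°C ✓; 3' end CTT has 1 G/C, need ≥2 ✗; GC 8/22 = 36.4%, outside 44.3–61.3% ✗ — fails.

None of the candidates satisfy all criteria.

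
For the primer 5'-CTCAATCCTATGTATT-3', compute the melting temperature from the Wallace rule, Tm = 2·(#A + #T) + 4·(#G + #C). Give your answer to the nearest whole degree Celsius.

42°C

Base counts: A=4, T=7, G=1, C=4 (length 16).
Tm = 2·(4+7) + 4·(1+4) = 2·11 + 4·5 = 22 + 20 = 42°C.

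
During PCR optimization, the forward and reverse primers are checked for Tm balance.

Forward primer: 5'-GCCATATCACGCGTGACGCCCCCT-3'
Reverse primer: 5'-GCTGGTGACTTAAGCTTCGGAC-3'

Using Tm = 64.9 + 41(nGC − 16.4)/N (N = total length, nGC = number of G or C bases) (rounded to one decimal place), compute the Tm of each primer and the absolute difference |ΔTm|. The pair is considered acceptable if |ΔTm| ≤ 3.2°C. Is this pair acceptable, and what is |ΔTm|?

|ΔTm| = 7.5°C; the pair is not acceptable.

Forward: G+C = 16, N = 24 → Tm = 64.9 + 41·(16 − 16.4)/24 = 64.2°C.
Reverse: G+C = 12, N = 22 → Tm = 64.9 + 41·(12 − 16.4)/22 = 56.7°C.
|ΔTm| = |64.2 − 56.7| = 7.5°C, > 3.2°C.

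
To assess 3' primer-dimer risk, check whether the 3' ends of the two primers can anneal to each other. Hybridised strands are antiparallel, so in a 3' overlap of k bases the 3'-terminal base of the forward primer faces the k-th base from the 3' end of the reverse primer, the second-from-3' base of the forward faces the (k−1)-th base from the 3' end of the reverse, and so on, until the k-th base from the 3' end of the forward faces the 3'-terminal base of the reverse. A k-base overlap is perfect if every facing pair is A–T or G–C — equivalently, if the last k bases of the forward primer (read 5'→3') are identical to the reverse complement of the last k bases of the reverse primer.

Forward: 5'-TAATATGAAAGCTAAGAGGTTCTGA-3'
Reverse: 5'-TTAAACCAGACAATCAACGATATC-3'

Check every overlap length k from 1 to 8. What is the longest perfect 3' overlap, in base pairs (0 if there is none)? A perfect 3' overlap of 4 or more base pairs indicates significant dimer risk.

Last 8 bases (5'→3') — forward …GGTTCTGA, reverse …ACGATATC.
Reverse complement of the reverse primer's last 8 bases: GATATCGT; its first k bases are the reverse complement of the reverse primer's last k bases, so a perfect k-base overlap needs the forward primer's last k bases to equal them.
Comparing (forward last k vs required): k=1: A vs G ✗; k=2: GA vs GA ✓; k=3: TGA vs GAT ✗; k=4: CTGA vs GATA ✗; k=5: TCTGA vs GATAT ✗; k=6: TTCTGA vs GATATC ✗; k=7: GTTCTGA vs GATATCG ✗; k=8: GGTTCTGA vs GATATCGT ✗.
Only k = 2 is perfect, so the longest perfect 3' overlap is 2.

Longest perfect overlap: 2 complementary base pairs; below the dimer-risk threshold (threshold 4).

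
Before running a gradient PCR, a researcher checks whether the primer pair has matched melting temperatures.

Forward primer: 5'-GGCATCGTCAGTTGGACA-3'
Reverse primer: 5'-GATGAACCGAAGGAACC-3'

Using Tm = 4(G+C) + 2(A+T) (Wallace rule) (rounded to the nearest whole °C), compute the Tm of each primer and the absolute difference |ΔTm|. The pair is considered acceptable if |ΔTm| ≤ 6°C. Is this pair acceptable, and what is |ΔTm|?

|ΔTm| = 4°C; the pair is acceptable.

Forward: A=4 T=4 G=6 C=4 → Tm = 2·8 + 4·10 = 56°C.
Reverse: A=7 T=1 G=5 C=4 → Tm = 2·8 + 4·9 = 52°C.
|ΔTm| = |56 − 52| = 4°C, ≤ 6°C.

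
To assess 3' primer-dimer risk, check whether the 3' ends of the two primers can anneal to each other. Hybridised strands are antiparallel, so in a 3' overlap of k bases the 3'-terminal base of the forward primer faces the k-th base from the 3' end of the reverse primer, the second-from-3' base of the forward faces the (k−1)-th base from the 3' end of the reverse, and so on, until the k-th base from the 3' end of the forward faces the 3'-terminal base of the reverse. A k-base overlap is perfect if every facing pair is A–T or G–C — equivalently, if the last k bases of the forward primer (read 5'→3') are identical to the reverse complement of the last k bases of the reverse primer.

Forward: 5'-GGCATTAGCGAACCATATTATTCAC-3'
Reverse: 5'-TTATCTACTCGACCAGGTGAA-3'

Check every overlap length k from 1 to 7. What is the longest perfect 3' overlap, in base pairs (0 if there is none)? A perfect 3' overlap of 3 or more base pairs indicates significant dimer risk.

Longest perfect overlap: 5 complementary base pairs; significant dimer risk (threshold 3).

Last 7 bases (5'→3') — forward …TATTCAC, reverse …AGGTGAA.
Reverse complement of the reverse primer's last 7 bases: TTCACCT; its first k bases are the reverse complement of the reverse primer's last k bases, so a perfect k-base overlap needs the forward primer's last k bases to equal them.
Comparing (forward last k vs required): k=1: C vs T ✗; k=2: AC vs TT ✗; k=3: CAC vs TTC ✗; k=4: TCAC vs TTCA ✗; k=5: TTCAC vs TTCAC ✓; k=6: ATTCAC vs TTCACC ✗; k=7: TATTCAC vs TTCACCT ✗.
Only k = 5 is perfect, so the longest perfect 3' overlap is 5.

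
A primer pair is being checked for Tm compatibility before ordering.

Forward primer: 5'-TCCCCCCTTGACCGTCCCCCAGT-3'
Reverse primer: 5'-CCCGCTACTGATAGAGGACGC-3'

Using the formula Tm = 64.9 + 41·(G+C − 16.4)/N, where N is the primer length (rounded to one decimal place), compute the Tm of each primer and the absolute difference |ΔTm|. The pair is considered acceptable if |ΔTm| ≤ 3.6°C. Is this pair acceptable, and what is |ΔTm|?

|ΔTm| = 5.9°C; the pair is not acceptable.

Forward: G+C = 16, N = 23 → Tm = 64.9 + 41·(16 − 16.4)/23 = 64.2°C.
Reverse: G+C = 13, N = 21 → Tm = 64.9 + 41·(13 − 16.4)/21 = 58.3°C.
|ΔTm| = |64.2 − 58.3| = 5.9°C, > 3.6°C.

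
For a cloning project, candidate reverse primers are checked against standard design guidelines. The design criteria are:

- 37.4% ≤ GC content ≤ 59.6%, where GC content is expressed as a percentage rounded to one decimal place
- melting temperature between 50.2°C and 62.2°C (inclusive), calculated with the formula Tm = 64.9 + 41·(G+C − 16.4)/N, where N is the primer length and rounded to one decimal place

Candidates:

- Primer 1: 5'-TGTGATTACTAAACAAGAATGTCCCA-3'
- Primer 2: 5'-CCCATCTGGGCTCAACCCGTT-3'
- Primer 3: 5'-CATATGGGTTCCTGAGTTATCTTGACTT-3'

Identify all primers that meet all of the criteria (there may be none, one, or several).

Primer 1 (26 nt, A=10 T=7 G=4 C=5): GC 9/26 = 34.6%, outside 37.4–59.6% ✗; Tm = 64.9 + 41·(9 − 16.4)/26 = 53.2°C ✓ — fails.
Primer 2 (21 nt, A=3 T=5 G=4 C=9): GC 13/21 = 61.9%, outside 37.4–59.6% ✗; Tm = 64.9 + 41·(13 − 16.4)/21 = 58.3°C ✓ — fails.
Primer 3 (28 nt, A=5 T=12 G=6 C=5): GC 11/28 = 39.3% ✓; Tm = 64.9 + 41·(11 − 16.4)/28 = 57.0°C ✓ — passes.

Primer 3 only.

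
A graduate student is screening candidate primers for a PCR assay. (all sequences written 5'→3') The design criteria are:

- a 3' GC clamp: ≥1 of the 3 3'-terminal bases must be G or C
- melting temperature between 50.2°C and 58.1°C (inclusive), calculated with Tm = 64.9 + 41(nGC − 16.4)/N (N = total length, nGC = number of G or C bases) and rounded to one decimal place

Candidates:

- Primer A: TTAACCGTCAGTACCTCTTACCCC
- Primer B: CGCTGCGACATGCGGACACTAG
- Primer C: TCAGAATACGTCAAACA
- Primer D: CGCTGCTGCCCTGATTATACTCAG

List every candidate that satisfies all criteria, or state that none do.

Primer A only.

Primer A (24 nt, A=5 T=7 G=2 C=10): 3' end CCC has 3 G/C ✓; Tm = 64.9 + 41·(12 − 16.4)/24 = 57.4°C ✓ — passes.
Primer B (22 nt, A=5 T=3 G=7 C=7): 3' end TAG has 1 G/C ✓; Tm = 64.9 + 41·(14 − 16.4)/22 = 60.4°C, outside 50.2–58.1°C ✗ — fails.
Primer C (17 nt, A=8 T=3 G=2 C=4): 3' end ACA has 1 G/C ✓; Tm = 64.9 + 41·(6 − 16.4)/17 = 39.8°C, outside 50.2–58.1°C ✗ — fails.
Primer D (24 nt, A=4 T=7 G=5 C=8): 3' end CAG has 2 G/C ✓; Tm = 64.9 + 41·(13 − 16.4)/24 = 59.1°C, outside 50.2–58.1°C ✗ — fails.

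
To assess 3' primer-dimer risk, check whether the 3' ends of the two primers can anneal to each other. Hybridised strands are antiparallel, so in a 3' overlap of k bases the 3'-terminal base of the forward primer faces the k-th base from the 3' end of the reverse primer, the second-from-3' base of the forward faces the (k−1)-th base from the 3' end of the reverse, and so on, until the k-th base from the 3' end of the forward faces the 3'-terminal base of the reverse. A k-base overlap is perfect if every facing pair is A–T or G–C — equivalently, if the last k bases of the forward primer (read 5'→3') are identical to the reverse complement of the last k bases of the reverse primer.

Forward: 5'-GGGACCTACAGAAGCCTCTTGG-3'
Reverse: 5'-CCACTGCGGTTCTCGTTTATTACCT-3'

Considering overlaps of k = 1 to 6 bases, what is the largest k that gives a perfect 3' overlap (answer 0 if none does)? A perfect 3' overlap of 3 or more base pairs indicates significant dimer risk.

Longest perfect overlap: 0 complementary base pairs; below the dimer-risk threshold (threshold 3).

Last 6 bases (5'→3') — forward …TCTTGG, reverse …TTACCT.
Reverse complement of the reverse primer's last 6 bases: AGGTAA; its first k bases are the reverse complement of the reverse primer's last k bases, so a perfect k-base overlap needs the forward primer's last k bases to equal them.
Comparing (forward last k vs required): k=1: G vs A ✗; k=2: GG vs AG ✗; k=3: TGG vs AGG ✗; k=4: TTGG vs AGGT ✗; k=5: CTTGG vs AGGTA ✗; k=6: TCTTGG vs AGGTAA ✗.
No overlap length from 1 to 6 is perfect, so the longest perfect 3' overlap is 0.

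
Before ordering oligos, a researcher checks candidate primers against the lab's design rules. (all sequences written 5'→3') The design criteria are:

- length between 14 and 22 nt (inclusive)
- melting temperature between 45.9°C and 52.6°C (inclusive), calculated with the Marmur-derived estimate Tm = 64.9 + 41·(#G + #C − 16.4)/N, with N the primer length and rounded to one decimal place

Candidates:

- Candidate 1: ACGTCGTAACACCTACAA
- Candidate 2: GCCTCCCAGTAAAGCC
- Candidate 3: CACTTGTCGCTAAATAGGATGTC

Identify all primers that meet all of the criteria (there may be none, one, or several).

Candidate 1 (18 nt, A=7 T=3 G=2 C=6): length 18 ✓; Tm = 64.9 + 41·(8 − 16.4)/18 = 45.8°C, outside 45.9–52.6°C ✗ — fails.
Candidate 2 (16 nt, A=4 T=2 G=3 C=7): length 16 ✓; Tm = 64.9 + 41·(10 − 16.4)/16 = 48.5°C ✓ — passes.
Candidate 3 (23 nt, A=6 T=7 G=5 C=5): length 23, outside 14–22 ✗; Tm = 64.9 + 41·(10 − 16.4)/23 = 53.5°C, outside 45.9–52.6°C ✗ — fails.

Candidate 2 only.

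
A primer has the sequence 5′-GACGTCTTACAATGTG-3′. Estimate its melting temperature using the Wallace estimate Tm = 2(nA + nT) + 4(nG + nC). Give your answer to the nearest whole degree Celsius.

Base counts: A=4, T=5, G=4, C=3 (length 16).
Tm = 2·(4+5) + 4·(4+3) = 2·9 + 4·7 = 18 + 28 = 46°C.

46°C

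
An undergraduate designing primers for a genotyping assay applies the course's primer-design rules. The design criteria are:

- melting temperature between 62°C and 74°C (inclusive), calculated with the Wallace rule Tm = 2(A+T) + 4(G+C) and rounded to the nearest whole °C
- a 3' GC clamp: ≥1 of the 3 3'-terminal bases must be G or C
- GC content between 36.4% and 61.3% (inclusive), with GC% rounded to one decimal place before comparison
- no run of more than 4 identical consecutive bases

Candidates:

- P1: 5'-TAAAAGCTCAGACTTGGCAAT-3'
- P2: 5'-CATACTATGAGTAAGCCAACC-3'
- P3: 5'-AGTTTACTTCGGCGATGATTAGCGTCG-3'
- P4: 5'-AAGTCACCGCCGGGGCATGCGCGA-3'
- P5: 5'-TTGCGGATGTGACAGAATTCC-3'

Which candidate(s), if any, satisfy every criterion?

P5 only.

P1 (21 nt, A=8 T=5 G=4 C=4): Tm = 2·13 + 4·8 = 58°C, outside 62–74°C ✗; 3' end AAT has 0 G/C, need ≥1 ✗; GC 8/21 = 38.1% ✓; longest run = 4 ✓ — fails.
P2 (21 nt, A=8 T=4 G=3 C=6): Tm = 2·12 + 4·9 = 60°C, outside 62–74°C ✗; 3' end ACC has 2 G/C ✓; GC 9/21 = 42.9% ✓; longest run = 2 ✓ — fails.
P3 (27 nt, A=5 T=9 G=8 C=5): Tm = 2·14 + 4·13 = 80°C, outside 62–74°C ✗; 3' end TCG has 2 G/C ✓; GC 13/27 = 48.1% ✓; longest run = 3 ✓ — fails.
P4 (24 nt, A=5 T=2 G=9 C=8): Tm = 2·7 + 4·17 = 82°C, outside 62–74°C ✗; 3' end CGA has 2 G/C ✓; GC 17/24 = 70.8%, outside 36.4–61.3% ✗; longest run = 4 ✓ — fails.
P5 (21 nt, A=5 T=6 G=6 C=4): Tm = 2·11 + 4·10 = 62°C ✓; 3' end TCC has 2 G/C ✓; GC 10/21 = 47.6% ✓; longest run = 2 ✓ — passes.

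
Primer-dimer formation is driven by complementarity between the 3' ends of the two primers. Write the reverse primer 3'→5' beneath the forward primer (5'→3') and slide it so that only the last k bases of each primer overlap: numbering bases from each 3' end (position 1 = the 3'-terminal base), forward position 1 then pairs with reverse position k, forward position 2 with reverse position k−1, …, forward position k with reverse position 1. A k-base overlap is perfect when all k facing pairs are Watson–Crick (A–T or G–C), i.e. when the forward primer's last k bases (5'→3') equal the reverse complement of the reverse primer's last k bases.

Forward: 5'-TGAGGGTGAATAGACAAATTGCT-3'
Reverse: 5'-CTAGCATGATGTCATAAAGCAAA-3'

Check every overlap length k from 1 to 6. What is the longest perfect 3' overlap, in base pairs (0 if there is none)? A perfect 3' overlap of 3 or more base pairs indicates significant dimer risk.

Longest perfect overlap: 1 complementary base pair; below the dimer-risk threshold (threshold 3).

Last 6 bases (5'→3') — forward …ATTGCT, reverse …AGCAAA.
Reverse complement of the reverse primer's last 6 bases: TTTGCT; its first k bases are the reverse complement of the reverse primer's last k bases, so a perfect k-base overlap needs the forward primer's last k bases to equal them.
Comparing (forward last k vs required): k=1: T vs T ✓; k=2: CT vs TT ✗; k=3: GCT vs TTT ✗; k=4: TGCT vs TTTG ✗; k=5: TTGCT vs TTTGC ✗; k=6: ATTGCT vs TTTGCT ✗.
Only k = 1 is perfect, so the longest perfect 3' overlap is 1.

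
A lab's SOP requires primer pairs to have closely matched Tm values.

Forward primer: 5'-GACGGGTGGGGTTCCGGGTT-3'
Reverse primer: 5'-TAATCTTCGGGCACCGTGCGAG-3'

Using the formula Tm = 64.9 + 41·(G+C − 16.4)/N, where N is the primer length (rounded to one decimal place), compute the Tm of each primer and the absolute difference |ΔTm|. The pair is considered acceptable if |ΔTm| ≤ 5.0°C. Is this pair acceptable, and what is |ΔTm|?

Forward: G+C = 14, N = 20 → Tm = 64.9 + 41·(14 − 16.4)/20 = 60.0°C.
Reverse: G+C = 13, N = 22 → Tm = 64.9 + 41·(13 − 16.4)/22 = 58.6°C.
|ΔTm| = |60.0 − 58.6| = 1.4°C, ≤ 5.0°C.

|ΔTm| = 1.4°C; the pair is acceptable.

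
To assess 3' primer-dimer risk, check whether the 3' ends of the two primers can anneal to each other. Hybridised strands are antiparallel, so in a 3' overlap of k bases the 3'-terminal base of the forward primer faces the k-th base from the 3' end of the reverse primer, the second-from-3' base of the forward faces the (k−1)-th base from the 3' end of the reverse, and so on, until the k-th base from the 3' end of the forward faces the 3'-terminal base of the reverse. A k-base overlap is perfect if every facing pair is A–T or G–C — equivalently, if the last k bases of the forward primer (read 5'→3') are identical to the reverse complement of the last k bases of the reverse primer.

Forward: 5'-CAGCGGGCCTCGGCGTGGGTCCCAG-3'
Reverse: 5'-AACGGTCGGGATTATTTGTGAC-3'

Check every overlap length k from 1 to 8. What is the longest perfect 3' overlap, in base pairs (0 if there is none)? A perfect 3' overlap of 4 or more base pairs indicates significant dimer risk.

Longest perfect overlap: 1 complementary base pair; below the dimer-risk threshold (threshold 4).

Last 8 bases (5'→3') — forward …GGTCCCAG, reverse …TTTGTGAC.
Reverse complement of the reverse primer's last 8 bases: GTCACAAA; its first k bases are the reverse complement of the reverse primer's last k bases, so a perfect k-base overlap needs the forward primer's last k bases to equal them.
Comparing (forward last k vs required): k=1: G vs G ✓; k=2: AG vs GT ✗; k=3: CAG vs GTC ✗; k=4: CCAG vs GTCA ✗; k=5: CCCAG vs GTCAC ✗; k=6: TCCCAG vs GTCACA ✗; k=7: GTCCCAG vs GTCACAA ✗; k=8: GGTCCCAG vs GTCACAAA ✗.
Only k = 1 is perfect, so the longest perfect 3' overlap is 1.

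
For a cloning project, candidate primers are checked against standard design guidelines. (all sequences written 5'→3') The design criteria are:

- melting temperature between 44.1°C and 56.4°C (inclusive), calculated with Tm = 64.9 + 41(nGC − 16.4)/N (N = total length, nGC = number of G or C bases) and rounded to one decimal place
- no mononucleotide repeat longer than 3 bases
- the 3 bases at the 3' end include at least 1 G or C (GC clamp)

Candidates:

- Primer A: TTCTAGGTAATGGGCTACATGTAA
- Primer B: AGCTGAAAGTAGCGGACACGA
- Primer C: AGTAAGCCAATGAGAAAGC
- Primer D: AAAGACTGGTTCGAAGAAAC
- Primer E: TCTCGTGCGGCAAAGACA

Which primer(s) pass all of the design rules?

Primer B, Primer C, Primer D and Primer E.

Primer A (24 nt, A=7 T=8 G=6 C=3): Tm = 64.9 + 41·(9 − 16.4)/24 = 52.3°C ✓; longest run = 3 ✓; 3' end TAA has 0 G/C, need ≥1 ✗ — fails.
Primer B (21 nt, A=8 T=2 G=7 C=4): Tm = 64.9 + 41·(11 − 16.4)/21 = 54.4°C ✓; longest run = 3 ✓; 3' end CGA has 2 G/C ✓ — passes.
Primer C (19 nt, A=9 T=2 G=5 C=3): Tm = 64.9 + 41·(8 − 16.4)/19 = 46.8°C ✓; longest run = 3 ✓; 3' end AGC has 2 G/C ✓ — passes.
Primer D (20 nt, A=9 T=3 G=5 C=3): Tm = 64.9 + 41·(8 − 16.4)/20 = 47.7°C ✓; longest run = 3 ✓; 3' end AAC has 1 G/C ✓ — passes.
Primer E (18 nt, A=5 T=3 G=5 C=5): Tm = 64.9 + 41·(10 − 16.4)/18 = 50.3°C ✓; longest run = 3 ✓; 3' end ACA has 1 G/C ✓ — passes.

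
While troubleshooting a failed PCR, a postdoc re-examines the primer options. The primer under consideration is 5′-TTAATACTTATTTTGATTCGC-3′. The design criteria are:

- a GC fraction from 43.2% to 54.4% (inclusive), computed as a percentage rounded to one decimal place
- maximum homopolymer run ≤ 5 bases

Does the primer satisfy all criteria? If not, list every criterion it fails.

Fails: GC content.

Base counts: A=5, T=11, G=2, C=3 (length 21).
GC content: GC 5/21 = 23.8%, outside 43.2–54.4% ✗
homopolymer run: longest run = 4 ✓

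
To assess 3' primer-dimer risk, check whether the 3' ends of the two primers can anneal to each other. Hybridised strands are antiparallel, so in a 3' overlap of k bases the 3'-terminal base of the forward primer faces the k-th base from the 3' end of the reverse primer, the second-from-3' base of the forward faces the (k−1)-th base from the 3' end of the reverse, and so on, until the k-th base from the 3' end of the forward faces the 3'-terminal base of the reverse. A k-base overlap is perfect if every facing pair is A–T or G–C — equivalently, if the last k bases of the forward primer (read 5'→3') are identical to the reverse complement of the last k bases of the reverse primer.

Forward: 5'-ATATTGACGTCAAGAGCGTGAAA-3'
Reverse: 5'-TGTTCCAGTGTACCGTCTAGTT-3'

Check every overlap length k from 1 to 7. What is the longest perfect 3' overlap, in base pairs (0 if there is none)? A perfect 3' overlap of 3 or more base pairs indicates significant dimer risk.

Longest perfect overlap: 2 complementary base pairs; below the dimer-risk threshold (threshold 3).

Last 7 bases (5'→3') — forward …CGTGAAA, reverse …TCTAGTT.
Reverse complement of the reverse primer's last 7 bases: AACTAGA; its first k bases are the reverse complement of the reverse primer's last k bases, so a perfect k-base overlap needs the forward primer's last k bases to equal them.
Comparing (forward last k vs required): k=1: A vs A ✓; k=2: AA vs AA ✓; k=3: AAA vs AAC ✗; k=4: GAAA vs AACT ✗; k=5: TGAAA vs AACTA ✗; k=6: GTGAAA vs AACTAG ✗; k=7: CGTGAAA vs AACTAGA ✗.
Perfect overlaps at k = 1, 2; the largest is 2.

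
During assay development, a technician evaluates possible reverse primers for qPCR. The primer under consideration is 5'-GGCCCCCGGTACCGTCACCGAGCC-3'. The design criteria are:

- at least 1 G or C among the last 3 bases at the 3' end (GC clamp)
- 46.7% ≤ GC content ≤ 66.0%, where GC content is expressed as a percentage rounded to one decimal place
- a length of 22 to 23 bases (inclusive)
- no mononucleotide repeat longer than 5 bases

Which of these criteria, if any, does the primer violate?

Base counts: A=3, T=2, G=7, C=12 (length 24).
GC clamp: 3' end GCC has 3 G/C ✓
GC content: GC 19/24 = 79.2%, outside 46.7–66.0% ✗
length: length 24, outside 22–23 ✗
homopolymer run: longest run = 5 ✓

Fails: GC content, length.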